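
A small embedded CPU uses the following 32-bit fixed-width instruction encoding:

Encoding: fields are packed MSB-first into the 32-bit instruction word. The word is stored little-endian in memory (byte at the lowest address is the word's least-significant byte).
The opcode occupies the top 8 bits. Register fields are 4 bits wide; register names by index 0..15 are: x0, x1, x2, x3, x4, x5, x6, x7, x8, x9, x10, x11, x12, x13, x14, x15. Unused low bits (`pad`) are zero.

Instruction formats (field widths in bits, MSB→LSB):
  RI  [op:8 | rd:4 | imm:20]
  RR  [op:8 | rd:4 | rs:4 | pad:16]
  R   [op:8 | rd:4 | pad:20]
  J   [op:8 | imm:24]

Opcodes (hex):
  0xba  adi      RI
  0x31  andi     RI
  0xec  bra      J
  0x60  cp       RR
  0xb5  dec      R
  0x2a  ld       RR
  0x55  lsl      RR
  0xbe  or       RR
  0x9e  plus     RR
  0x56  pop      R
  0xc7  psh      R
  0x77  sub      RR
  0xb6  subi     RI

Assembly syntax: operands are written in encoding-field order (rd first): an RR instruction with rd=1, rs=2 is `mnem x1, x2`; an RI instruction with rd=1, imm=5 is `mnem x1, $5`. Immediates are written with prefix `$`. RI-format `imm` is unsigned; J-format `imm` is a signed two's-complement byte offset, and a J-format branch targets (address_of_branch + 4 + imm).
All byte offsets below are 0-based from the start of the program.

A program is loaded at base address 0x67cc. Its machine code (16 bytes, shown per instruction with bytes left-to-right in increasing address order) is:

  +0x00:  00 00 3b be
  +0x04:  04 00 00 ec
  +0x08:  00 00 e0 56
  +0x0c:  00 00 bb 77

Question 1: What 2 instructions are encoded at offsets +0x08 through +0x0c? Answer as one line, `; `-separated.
[08] 00 00 e0 56 → 0x56e00000
  top 8b → 0x56 → pop [R]
  rd: (w>>20)&0xf=0xe → x14
[0c] 00 00 bb 77 → 0x77bb0000
  top 8b → 0x77 → sub [RR]
  rd: (w>>20)&0xf=0xb → x11
  rs: (w>>16)&0xf=0xb → x11

pop x14; sub x11, x11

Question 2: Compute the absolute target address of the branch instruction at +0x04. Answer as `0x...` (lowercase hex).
@+04  little-endian(04 00 00 ec) = 0xec000004
  opcode bits[31:24]=0xec: bra/J
  [23:0] imm=4 = $4
  target = base 0x67cc + off 0x04 + 4 + imm 4 = 0x67d8

0x67d8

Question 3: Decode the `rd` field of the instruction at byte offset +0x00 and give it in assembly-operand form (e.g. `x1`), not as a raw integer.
x3

+0x00: 00 00 3b be ⇒ word 0xbe3b0000 (little)
  top 8b → 0xbe → or [RR]
  [23:20] rd=3 = x3
  [19:16] rs=11 = x11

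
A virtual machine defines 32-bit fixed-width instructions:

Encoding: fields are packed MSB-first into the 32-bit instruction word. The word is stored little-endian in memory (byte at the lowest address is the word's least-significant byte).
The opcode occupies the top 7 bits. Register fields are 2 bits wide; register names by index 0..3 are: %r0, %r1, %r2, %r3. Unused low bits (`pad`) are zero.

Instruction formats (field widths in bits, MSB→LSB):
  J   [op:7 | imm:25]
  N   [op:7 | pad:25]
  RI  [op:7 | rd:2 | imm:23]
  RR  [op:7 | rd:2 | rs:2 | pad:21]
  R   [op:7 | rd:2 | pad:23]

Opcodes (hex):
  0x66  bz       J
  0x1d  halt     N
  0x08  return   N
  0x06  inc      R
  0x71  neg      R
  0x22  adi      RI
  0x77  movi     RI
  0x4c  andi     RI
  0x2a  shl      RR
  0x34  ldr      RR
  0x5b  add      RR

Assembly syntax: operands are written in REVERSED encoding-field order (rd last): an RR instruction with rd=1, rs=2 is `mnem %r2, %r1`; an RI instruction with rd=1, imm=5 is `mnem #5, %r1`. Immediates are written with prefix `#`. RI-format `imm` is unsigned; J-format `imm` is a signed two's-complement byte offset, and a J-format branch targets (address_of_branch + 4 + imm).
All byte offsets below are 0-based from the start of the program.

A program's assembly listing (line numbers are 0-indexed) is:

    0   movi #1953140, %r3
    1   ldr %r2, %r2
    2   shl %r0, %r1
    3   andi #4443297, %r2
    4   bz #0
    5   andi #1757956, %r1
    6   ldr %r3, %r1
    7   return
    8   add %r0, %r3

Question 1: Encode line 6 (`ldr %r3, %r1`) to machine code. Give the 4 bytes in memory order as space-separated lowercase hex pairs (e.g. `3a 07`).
line 6 (ldr): pack op=0x34:7|rd=1:2|rs=3:2|pad=0:21 = 0x68e00000; little→ 00 00 e0 68

00 00 e0 68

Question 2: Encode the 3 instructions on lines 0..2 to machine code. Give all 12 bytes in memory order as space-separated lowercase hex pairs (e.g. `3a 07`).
L0: movi op=0x77:7|rd=3:2|imm=1953140:23 ⇒ 0xef9dcd74 ⇒ little 74 cd 9d ef
L1: ldr op=0x34:7|rd=2:2|rs=2:2|pad=0:21 ⇒ 0x69400000 ⇒ little 00 00 40 69
L2: shl op=0x2a:7|rd=1:2|rs=0:2|pad=0:21 ⇒ 0x54800000 ⇒ little 00 00 80 54

74 cd 9d ef 00 00 40 69 00 00 80 54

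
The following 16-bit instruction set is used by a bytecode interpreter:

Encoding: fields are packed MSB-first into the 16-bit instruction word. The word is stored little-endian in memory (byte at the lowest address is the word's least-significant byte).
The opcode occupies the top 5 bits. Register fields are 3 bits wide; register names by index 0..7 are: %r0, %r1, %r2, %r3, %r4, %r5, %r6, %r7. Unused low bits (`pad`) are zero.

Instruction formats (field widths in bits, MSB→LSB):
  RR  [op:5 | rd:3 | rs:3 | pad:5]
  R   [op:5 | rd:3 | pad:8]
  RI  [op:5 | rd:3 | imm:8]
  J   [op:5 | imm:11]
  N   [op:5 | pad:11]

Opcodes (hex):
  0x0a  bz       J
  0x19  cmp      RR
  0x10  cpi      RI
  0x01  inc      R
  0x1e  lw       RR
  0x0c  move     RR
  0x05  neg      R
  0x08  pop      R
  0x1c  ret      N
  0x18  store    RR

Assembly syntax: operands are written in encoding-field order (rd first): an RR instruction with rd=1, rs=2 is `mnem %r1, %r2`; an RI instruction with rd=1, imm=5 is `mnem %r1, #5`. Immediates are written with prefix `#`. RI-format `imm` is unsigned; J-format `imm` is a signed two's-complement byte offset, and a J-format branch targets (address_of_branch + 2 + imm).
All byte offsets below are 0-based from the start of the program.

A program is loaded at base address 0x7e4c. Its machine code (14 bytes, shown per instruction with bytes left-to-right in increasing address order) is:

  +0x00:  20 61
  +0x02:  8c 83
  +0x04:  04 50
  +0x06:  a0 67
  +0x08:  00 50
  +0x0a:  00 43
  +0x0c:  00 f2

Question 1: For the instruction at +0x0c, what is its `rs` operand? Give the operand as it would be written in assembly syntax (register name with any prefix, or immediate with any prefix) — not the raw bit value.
%r0

@+0c  little-endian(00 f2) = 0xf200
  opcode bits[15:11]=0x1e: lw/RR
  [10:8] rd=2 = %r2
  [7:5] rs=0 = %r0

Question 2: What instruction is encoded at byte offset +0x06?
move %r7, %r5

[06] a0 67 → 0x67a0
  op=0x67a0>>11=0xc ⇒ move (RR)
  [10:8] rd=7 = %r7
  [7:5] rs=5 = %r5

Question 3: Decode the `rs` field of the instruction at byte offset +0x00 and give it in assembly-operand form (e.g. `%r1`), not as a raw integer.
+0x00: 20 61 ⇒ word 0x6120 (little)
  top 5b → 0xc → move [RR]
  rd: (w>>8)&0x7=0x1 → %r1
  rs: (w>>5)&0x7=0x1 → %r1

%r1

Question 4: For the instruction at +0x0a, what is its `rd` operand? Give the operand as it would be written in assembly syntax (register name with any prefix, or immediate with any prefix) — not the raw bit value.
+0x0a: 00 43 ⇒ word 0x4300 (little)
  top 5b → 0x8 → pop [R]
  rd: (w>>8)&0x7=0x3 → %r3

%r3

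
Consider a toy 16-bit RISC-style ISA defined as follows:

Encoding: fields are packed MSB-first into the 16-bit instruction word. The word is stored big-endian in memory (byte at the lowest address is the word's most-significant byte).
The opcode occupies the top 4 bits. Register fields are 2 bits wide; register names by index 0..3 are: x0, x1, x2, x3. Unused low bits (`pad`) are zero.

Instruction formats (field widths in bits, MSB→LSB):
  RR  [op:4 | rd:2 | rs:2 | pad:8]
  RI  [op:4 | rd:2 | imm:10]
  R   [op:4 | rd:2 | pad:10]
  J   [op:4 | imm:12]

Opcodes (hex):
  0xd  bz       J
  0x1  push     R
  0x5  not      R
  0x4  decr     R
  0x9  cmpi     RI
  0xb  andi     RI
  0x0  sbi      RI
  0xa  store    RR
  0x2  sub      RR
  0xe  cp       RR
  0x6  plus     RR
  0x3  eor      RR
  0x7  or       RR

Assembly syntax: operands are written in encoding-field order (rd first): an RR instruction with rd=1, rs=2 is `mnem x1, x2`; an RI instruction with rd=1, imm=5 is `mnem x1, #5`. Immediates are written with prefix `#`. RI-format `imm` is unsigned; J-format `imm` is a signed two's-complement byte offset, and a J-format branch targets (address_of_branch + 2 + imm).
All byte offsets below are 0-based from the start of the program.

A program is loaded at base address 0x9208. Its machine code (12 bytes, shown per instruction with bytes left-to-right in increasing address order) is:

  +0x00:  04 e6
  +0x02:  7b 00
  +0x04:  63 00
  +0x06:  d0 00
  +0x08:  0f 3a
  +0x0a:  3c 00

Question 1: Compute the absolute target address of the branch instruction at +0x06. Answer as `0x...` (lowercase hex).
0x9210

off 0x06: read d0 00 as big → 0xd000
  op=0xd000>>12=0xd ⇒ bz (J)
  imm@[11:0]=0x0 ⇒ #0
  target = base 0x9208 + off 0x06 + 2 + imm 0 = 0x9210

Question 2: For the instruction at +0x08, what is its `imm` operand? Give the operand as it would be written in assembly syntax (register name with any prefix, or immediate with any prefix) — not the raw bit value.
@+08  big-endian(0f 3a) = 0x0f3a
  op=0x0f3a>>12=0x0 ⇒ sbi (RI)
  rd@[11:10]=0x3 ⇒ x3
  imm@[9:0]=0x33a ⇒ #826

#826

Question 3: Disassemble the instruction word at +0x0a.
+0x0a: 3c 00 ⇒ word 0x3c00 (big)
  op=0x3c00>>12=0x3 ⇒ eor (RR)
  rd: (w>>10)&0x3=0x3 → x3
  rs: (w>>8)&0x3=0x0 → x0

eor x3, x0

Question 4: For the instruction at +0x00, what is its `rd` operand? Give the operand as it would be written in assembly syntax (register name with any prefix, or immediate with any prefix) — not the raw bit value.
x1

+0x00: 04 e6 ⇒ word 0x04e6 (big)
  op=0x04e6>>12=0x0 ⇒ sbi (RI)
  rd@[11:10]=0x1 ⇒ x1
  imm@[9:0]=0xe6 ⇒ #230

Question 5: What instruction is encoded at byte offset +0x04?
plus x0, x3

[04] 63 00 → 0x6300
  opcode bits[15:12]=0x6: plus/RR
  rd: (w>>10)&0x3=0x0 → x0
  rs: (w>>8)&0x3=0x3 → x3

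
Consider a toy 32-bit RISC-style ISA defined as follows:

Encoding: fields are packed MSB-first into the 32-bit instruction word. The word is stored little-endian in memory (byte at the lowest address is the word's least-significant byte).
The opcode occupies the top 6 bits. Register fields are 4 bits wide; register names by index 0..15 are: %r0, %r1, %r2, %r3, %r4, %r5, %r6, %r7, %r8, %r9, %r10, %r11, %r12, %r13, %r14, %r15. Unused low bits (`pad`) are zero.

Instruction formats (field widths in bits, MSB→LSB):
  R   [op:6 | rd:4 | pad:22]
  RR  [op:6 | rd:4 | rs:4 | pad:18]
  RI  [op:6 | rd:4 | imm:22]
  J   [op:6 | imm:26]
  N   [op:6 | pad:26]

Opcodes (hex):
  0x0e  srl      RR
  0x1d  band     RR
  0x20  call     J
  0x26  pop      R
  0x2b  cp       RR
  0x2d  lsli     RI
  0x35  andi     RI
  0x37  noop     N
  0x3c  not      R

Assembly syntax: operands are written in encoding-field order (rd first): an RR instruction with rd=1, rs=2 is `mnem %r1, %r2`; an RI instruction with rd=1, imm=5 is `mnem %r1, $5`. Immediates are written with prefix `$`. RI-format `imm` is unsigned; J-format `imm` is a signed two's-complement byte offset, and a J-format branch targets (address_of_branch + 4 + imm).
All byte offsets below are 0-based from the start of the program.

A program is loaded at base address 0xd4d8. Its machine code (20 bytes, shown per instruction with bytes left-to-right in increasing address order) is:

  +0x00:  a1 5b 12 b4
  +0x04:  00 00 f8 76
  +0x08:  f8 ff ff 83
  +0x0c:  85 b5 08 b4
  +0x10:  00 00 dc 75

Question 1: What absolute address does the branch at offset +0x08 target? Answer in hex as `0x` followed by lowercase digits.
0xd4dc

[08] f8 ff ff 83 → 0x83fffff8
  op=0x83fffff8>>26=0x20 ⇒ call (J)
  imm@[25:0]=0x3fffff8 (s26→-8) ⇒ $-8
  target = base 0xd4d8 + off 0x08 + 4 + imm -8 = 0xd4dc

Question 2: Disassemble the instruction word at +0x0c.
lsli %r0, $570757

[0c] 85 b5 08 b4 → 0xb408b585
  top 6b → 0x2d → lsli [RI]
  rd@[25:22]=0x0 ⇒ %r0
  imm@[21:0]=0x8b585 ⇒ $570757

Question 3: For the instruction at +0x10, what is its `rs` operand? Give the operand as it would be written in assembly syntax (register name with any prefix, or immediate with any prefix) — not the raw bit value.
%r7

off 0x10: read 00 00 dc 75 as little → 0x75dc0000
  op=0x75dc0000>>26=0x1d ⇒ band (RR)
  rd@[25:22]=0x7 ⇒ %r7
  rs@[21:18]=0x7 ⇒ %r7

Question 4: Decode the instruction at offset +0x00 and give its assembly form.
lsli %r0, $1203105

@+00  little-endian(a1 5b 12 b4) = 0xb4125ba1
  top 6b → 0x2d → lsli [RI]
  [25:22] rd=0 = %r0
  [21:0] imm=1203105 = $1203105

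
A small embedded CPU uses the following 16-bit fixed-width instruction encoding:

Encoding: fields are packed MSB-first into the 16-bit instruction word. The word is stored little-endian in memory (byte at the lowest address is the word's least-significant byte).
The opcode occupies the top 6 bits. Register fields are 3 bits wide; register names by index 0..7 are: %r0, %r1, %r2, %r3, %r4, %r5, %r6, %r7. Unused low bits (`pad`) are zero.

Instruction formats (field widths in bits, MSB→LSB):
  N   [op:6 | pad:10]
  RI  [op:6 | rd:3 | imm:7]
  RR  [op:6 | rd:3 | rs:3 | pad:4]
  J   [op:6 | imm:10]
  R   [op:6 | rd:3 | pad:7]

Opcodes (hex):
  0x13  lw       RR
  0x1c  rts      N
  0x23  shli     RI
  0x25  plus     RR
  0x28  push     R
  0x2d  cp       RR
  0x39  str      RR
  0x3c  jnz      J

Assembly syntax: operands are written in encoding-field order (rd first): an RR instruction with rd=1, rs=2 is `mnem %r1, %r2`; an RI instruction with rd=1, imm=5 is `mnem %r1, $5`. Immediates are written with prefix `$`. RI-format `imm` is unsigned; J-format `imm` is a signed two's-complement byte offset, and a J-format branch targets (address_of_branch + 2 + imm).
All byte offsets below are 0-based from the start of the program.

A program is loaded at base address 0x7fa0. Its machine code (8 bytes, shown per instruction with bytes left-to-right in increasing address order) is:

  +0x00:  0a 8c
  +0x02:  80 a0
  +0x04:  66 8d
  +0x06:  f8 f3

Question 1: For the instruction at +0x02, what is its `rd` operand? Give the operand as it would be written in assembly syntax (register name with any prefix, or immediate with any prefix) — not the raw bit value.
off 0x02: read 80 a0 as little → 0xa080
  top 6b → 0x28 → push [R]
  rd@[9:7]=0x1 ⇒ %r1

%r1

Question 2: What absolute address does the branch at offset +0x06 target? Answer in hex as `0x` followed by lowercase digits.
[06] f8 f3 → 0xf3f8
  opcode bits[15:10]=0x3c: jnz/J
  imm: (w>>0)&0x3ff=0x3f8 (s10→-8) → $-8
  target = base 0x7fa0 + off 0x06 + 2 + imm -8 = 0x7fa0

0x7fa0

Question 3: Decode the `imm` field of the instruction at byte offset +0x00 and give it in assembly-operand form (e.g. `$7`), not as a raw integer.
$10

+0x00: 0a 8c ⇒ word 0x8c0a (little)
  op=0x8c0a>>10=0x23 ⇒ shli (RI)
  rd: (w>>7)&0x7=0x0 → %r0
  imm: (w>>0)&0x7f=0xa → $10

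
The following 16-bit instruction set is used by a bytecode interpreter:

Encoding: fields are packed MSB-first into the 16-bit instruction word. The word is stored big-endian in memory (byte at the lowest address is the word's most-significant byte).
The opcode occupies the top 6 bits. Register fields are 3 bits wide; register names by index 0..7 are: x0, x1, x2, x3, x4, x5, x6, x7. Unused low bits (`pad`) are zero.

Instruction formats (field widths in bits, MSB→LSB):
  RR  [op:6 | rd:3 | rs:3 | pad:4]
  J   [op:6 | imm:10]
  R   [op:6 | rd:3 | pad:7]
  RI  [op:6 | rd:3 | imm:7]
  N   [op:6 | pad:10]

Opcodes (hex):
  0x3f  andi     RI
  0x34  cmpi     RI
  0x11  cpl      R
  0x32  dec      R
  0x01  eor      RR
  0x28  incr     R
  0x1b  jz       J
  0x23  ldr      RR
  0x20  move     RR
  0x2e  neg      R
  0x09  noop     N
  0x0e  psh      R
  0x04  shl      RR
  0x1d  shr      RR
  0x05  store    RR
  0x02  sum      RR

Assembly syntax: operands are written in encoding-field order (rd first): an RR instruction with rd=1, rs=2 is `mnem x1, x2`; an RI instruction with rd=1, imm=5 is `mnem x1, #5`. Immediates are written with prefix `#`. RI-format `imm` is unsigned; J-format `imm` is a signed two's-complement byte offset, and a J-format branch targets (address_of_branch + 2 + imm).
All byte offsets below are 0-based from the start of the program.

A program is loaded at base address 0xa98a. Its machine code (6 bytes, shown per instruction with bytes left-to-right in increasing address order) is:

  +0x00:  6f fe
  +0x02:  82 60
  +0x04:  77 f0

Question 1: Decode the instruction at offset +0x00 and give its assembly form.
jz #-2

off 0x00: read 6f fe as big → 0x6ffe
  top 6b → 0x1b → jz [J]
  imm: (w>>0)&0x3ff=0x3fe (s10→-2) → #-2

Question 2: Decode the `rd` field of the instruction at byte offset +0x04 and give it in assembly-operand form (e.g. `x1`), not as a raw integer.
[04] 77 f0 → 0x77f0
  op=0x77f0>>10=0x1d ⇒ shr (RR)
  rd: (w>>7)&0x7=0x7 → x7
  rs: (w>>4)&0x7=0x7 → x7

x7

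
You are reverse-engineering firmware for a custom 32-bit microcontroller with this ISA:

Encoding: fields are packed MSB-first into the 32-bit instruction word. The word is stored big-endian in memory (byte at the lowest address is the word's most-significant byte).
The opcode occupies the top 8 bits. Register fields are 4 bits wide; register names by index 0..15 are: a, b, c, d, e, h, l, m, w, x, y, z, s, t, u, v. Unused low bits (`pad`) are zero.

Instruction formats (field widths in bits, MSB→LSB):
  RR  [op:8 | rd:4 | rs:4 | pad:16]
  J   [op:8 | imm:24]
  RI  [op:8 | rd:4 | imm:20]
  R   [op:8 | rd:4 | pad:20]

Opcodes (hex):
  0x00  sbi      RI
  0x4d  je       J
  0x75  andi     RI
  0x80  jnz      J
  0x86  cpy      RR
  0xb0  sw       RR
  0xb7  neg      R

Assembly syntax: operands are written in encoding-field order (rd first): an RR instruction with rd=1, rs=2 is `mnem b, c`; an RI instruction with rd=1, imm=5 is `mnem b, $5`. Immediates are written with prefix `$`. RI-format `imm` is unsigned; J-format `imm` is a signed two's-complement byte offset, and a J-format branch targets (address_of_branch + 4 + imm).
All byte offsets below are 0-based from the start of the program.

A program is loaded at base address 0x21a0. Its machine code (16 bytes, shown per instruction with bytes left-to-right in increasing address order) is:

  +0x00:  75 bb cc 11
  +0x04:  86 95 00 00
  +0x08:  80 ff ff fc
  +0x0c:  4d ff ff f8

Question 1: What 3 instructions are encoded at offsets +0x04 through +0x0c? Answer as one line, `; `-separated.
+0x04: 86 95 00 00 ⇒ word 0x86950000 (big)
  op=0x86950000>>24=0x86 ⇒ cpy (RR)
  [23:20] rd=9 = x
  [19:16] rs=5 = h
+0x08: 80 ff ff fc ⇒ word 0x80fffffc (big)
  op=0x80fffffc>>24=0x80 ⇒ jnz (J)
  [23:0] imm=16777212 (s24→-4) = $-4
+0x0c: 4d ff ff f8 ⇒ word 0x4dfffff8 (big)
  op=0x4dfffff8>>24=0x4d ⇒ je (J)
  [23:0] imm=16777208 (s24→-8) = $-8

cpy x, h; jnz $-4; je $-8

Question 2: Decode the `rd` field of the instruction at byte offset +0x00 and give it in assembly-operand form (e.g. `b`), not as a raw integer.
z

[00] 75 bb cc 11 → 0x75bbcc11
  op=0x75bbcc11>>24=0x75 ⇒ andi (RI)
  rd: (w>>20)&0xf=0xb → z
  imm: (w>>0)&0xfffff=0xbcc11 → $773137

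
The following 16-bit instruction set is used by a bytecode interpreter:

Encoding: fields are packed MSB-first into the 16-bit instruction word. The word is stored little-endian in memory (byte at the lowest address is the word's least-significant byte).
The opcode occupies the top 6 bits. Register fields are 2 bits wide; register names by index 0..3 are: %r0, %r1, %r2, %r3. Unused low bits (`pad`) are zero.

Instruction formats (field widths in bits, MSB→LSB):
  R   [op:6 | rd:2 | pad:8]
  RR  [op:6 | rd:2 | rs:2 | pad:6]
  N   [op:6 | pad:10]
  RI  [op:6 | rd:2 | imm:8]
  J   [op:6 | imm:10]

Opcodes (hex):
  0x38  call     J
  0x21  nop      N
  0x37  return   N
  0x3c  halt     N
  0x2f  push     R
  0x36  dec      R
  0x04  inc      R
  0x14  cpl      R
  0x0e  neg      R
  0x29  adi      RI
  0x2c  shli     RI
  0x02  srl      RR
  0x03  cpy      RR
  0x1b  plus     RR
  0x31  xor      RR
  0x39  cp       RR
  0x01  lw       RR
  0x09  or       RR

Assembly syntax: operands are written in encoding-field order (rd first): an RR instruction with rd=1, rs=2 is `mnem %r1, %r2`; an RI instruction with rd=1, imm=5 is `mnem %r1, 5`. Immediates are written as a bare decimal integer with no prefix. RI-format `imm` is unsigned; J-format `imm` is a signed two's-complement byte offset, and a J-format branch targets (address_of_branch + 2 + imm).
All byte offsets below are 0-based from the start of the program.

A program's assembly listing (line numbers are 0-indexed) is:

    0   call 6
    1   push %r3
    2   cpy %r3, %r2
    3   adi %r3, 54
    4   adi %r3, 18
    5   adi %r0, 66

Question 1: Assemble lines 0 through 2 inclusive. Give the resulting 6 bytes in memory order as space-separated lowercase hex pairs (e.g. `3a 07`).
06 e0 00 bf 80 0f

L0: call op=0x38:6|imm=6:10 ⇒ 0xe006 ⇒ little 06 e0
L1: push op=0x2f:6|rd=3:2|pad=0:8 ⇒ 0xbf00 ⇒ little 00 bf
L2: cpy op=0x3:6|rd=3:2|rs=2:2|pad=0:6 ⇒ 0x0f80 ⇒ little 80 0f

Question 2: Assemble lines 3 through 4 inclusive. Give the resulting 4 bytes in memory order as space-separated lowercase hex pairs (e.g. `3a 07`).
3. adi fields op=0x29:6|rd=3:2|imm=54:8 → word a736h → 36 a7
4. adi fields op=0x29:6|rd=3:2|imm=18:8 → word a712h → 12 a7

36 a7 12 a7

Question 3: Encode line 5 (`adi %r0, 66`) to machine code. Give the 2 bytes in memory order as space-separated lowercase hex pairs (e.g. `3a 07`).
line 5 (adi): pack op=0x29:6|rd=0:2|imm=66:8 = 0xa442; little→ 42 a4

42 a4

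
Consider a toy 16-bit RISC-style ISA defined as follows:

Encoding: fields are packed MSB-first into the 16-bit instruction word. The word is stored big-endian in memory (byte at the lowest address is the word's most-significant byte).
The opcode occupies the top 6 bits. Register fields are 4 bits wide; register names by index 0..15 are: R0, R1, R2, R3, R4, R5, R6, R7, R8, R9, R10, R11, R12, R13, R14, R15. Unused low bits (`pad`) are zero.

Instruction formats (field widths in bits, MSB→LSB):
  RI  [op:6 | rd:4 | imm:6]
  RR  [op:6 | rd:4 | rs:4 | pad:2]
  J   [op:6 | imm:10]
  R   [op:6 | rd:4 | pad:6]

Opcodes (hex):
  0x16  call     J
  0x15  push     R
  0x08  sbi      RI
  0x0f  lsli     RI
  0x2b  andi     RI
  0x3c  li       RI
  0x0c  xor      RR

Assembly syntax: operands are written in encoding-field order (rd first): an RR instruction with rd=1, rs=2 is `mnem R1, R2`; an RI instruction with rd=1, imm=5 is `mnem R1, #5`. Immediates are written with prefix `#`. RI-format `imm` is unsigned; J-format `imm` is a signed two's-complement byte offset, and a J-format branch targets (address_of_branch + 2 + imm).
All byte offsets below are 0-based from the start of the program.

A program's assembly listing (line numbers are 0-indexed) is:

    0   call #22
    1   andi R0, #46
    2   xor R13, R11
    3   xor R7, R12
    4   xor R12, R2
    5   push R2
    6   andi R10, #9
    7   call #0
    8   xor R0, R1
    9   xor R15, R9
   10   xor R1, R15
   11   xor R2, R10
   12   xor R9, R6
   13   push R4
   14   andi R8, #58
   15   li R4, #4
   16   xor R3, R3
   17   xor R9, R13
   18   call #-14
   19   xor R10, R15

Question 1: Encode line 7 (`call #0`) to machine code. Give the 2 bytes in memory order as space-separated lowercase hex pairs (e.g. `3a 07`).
line 7 (call): pack op=0x16:6|imm=0:10 = 0x5800; big→ 58 00

58 00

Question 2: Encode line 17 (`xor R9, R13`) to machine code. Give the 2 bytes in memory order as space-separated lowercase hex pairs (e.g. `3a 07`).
17. xor fields op=0xc:6|rd=9:4|rs=13:4|pad=0:2 → word 3274h → 32 74

32 74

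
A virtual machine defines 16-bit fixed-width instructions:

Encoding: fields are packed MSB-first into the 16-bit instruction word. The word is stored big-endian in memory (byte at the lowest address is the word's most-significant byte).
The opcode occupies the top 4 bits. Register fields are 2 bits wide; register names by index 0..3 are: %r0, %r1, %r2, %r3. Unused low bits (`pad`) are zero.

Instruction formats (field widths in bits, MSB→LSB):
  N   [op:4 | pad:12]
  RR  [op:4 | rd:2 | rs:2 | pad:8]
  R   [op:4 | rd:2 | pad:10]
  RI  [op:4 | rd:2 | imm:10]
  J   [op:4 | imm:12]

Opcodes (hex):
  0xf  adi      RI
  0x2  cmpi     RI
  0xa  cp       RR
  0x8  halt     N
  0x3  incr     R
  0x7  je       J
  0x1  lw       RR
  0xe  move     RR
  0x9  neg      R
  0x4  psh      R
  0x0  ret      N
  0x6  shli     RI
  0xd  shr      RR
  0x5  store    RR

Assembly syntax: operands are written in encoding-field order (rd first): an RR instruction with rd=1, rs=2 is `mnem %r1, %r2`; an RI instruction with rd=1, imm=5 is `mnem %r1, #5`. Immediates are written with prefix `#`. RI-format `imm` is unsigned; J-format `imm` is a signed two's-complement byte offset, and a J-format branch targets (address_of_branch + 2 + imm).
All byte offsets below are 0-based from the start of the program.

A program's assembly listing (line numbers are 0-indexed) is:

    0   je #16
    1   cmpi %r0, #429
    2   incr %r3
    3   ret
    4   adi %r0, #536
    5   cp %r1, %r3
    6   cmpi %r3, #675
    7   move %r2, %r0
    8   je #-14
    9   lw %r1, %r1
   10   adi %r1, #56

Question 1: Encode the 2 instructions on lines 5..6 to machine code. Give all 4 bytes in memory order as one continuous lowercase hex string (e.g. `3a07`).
a7002ea3

L5: cp op=0xa:4|rd=1:2|rs=3:2|pad=0:8 ⇒ 0xa700 ⇒ big a7 00
L6: cmpi op=0x2:4|rd=3:2|imm=675:10 ⇒ 0x2ea3 ⇒ big 2e a3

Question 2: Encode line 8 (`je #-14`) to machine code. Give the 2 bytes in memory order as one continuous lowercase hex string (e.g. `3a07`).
7ff2

L8: je op=0x7:4|imm=-14:12 ⇒ 0x7ff2 ⇒ big 7f f2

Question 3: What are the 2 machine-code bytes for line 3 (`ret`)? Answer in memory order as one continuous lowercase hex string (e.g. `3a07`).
line 3 (ret): pack op=0x0:4|pad=0:12 = 0x0000; big→ 00 00

0000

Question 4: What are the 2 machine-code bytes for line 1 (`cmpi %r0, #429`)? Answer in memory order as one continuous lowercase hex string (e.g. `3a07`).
line 1 (cmpi): pack op=0x2:4|rd=0:2|imm=429:10 = 0x21ad; big→ 21 ad

21ad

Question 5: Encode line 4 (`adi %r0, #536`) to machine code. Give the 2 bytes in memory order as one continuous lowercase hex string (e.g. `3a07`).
4. adi fields op=0xf:4|rd=0:2|imm=536:10 → word f218h → f2 18

f218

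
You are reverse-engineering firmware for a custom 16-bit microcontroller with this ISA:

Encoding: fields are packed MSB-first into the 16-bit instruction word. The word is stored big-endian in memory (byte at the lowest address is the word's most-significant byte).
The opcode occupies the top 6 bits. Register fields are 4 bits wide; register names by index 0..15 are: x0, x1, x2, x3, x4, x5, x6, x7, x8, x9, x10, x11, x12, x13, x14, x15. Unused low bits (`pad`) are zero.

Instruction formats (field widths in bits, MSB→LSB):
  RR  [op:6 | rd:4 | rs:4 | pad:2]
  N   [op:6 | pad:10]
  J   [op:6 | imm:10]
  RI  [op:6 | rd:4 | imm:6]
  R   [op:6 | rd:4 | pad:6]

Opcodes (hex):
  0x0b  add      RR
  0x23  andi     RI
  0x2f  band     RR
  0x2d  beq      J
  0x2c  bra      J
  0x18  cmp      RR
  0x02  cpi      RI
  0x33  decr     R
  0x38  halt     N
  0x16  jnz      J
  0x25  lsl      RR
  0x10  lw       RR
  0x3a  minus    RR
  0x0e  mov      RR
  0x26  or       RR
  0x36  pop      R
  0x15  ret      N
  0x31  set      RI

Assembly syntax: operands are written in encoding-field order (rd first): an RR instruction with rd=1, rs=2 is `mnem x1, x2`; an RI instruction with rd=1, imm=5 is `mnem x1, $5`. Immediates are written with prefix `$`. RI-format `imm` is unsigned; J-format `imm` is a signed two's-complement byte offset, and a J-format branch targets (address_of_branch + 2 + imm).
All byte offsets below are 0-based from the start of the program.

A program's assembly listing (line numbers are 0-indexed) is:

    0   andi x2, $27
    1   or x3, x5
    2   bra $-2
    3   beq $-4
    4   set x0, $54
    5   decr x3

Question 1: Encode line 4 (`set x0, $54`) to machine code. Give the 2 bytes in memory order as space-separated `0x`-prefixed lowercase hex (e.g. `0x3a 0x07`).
0xc4 0x36

L4: set op=0x31:6|rd=0:4|imm=54:6 ⇒ 0xc436 ⇒ big c4 36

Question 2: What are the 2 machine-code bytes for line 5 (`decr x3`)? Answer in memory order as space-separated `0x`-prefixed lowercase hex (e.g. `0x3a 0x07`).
L5: decr op=0x33:6|rd=3:4|pad=0:6 ⇒ 0xccc0 ⇒ big cc c0

0xcc 0xc0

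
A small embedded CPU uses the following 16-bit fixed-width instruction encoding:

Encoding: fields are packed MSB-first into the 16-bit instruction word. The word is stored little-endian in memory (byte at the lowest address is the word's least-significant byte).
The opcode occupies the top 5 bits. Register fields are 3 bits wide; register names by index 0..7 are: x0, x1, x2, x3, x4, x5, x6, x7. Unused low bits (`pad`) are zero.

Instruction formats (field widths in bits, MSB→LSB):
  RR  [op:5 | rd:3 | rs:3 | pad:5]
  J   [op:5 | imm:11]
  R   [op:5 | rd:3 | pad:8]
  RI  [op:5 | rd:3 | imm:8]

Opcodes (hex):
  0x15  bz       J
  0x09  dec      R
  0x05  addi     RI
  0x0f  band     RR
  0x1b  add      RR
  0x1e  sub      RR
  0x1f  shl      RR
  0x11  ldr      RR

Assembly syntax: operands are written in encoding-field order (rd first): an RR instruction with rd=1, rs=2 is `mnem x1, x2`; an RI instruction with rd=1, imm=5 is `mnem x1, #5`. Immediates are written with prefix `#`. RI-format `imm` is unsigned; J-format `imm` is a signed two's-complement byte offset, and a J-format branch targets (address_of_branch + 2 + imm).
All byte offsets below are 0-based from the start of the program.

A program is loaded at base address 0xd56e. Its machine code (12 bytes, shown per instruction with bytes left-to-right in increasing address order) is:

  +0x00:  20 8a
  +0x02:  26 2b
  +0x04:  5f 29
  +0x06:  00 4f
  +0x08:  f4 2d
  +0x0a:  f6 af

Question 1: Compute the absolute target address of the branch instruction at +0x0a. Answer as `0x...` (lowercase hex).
@+0a  little-endian(f6 af) = 0xaff6
  top 5b → 0x15 → bz [J]
  imm: (w>>0)&0x7ff=0x7f6 (s11→-10) → #-10
  target = base 0xd56e + off 0x0a + 2 + imm -10 = 0xd570

0xd570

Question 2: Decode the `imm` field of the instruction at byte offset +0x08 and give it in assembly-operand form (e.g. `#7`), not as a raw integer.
#244

[08] f4 2d → 0x2df4
  top 5b → 0x5 → addi [RI]
  [10:8] rd=5 = x5
  [7:0] imm=244 = #244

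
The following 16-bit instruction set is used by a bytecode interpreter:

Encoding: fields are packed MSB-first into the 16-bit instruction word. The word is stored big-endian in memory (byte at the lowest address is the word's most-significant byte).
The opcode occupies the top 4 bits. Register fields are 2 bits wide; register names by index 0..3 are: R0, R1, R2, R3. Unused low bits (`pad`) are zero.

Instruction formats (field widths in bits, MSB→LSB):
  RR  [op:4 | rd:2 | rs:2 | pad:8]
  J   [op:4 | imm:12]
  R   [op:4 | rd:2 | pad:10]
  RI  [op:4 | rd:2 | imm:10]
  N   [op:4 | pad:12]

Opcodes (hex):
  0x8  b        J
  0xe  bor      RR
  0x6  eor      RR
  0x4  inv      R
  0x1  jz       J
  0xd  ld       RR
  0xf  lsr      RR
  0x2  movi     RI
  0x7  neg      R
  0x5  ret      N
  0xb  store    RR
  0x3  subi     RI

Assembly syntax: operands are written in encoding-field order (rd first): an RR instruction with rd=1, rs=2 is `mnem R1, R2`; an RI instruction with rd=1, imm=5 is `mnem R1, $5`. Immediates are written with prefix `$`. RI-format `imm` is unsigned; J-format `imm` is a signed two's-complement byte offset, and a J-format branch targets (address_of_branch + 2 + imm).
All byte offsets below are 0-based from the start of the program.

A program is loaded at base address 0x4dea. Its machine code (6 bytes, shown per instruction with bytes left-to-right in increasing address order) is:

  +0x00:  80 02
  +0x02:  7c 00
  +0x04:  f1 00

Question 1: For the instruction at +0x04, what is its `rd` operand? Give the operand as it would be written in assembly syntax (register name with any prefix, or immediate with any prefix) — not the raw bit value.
[04] f1 00 → 0xf100
  opcode bits[15:12]=0xf: lsr/RR
  rd@[11:10]=0x0 ⇒ R0
  rs@[9:8]=0x1 ⇒ R1

R0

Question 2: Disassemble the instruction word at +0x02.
neg R3

+0x02: 7c 00 ⇒ word 0x7c00 (big)
  top 4b → 0x7 → neg [R]
  rd@[11:10]=0x3 ⇒ R3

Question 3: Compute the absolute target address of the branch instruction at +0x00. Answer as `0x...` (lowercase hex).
0x4dee

@+00  big-endian(80 02) = 0x8002
  opcode bits[15:12]=0x8: b/J
  imm@[11:0]=0x2 ⇒ $2
  target = base 0x4dea + off 0x00 + 2 + imm 2 = 0x4dee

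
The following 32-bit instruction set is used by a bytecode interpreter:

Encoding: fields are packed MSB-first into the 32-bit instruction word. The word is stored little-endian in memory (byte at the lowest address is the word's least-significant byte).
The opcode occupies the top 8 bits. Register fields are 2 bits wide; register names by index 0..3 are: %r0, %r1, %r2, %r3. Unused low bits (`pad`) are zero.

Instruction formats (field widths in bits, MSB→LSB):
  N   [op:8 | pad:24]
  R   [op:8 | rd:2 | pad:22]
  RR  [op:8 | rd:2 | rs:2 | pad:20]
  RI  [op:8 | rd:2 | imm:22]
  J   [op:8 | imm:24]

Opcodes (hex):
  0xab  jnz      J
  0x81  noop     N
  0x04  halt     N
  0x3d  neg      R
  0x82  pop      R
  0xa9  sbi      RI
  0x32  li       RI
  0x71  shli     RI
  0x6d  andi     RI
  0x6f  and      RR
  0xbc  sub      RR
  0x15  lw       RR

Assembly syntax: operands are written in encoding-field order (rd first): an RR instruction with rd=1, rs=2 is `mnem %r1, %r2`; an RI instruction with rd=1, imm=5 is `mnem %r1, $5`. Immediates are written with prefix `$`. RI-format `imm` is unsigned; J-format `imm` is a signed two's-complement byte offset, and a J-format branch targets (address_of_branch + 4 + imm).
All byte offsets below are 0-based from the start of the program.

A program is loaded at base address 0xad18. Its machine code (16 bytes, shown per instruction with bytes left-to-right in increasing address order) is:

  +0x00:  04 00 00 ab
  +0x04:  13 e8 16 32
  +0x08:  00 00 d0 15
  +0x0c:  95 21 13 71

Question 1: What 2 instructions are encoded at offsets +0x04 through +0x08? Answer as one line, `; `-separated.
li %r0, $1501203; lw %r3, %r1

@+04  little-endian(13 e8 16 32) = 0x3216e813
  top 8b → 0x32 → li [RI]
  rd@[23:22]=0x0 ⇒ %r0
  imm@[21:0]=0x16e813 ⇒ $1501203
@+08  little-endian(00 00 d0 15) = 0x15d00000
  top 8b → 0x15 → lw [RR]
  rd@[23:22]=0x3 ⇒ %r3
  rs@[21:20]=0x1 ⇒ %r1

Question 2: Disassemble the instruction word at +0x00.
+0x00: 04 00 00 ab ⇒ word 0xab000004 (little)
  op=0xab000004>>24=0xab ⇒ jnz (J)
  imm@[23:0]=0x4 ⇒ $4

jnz $4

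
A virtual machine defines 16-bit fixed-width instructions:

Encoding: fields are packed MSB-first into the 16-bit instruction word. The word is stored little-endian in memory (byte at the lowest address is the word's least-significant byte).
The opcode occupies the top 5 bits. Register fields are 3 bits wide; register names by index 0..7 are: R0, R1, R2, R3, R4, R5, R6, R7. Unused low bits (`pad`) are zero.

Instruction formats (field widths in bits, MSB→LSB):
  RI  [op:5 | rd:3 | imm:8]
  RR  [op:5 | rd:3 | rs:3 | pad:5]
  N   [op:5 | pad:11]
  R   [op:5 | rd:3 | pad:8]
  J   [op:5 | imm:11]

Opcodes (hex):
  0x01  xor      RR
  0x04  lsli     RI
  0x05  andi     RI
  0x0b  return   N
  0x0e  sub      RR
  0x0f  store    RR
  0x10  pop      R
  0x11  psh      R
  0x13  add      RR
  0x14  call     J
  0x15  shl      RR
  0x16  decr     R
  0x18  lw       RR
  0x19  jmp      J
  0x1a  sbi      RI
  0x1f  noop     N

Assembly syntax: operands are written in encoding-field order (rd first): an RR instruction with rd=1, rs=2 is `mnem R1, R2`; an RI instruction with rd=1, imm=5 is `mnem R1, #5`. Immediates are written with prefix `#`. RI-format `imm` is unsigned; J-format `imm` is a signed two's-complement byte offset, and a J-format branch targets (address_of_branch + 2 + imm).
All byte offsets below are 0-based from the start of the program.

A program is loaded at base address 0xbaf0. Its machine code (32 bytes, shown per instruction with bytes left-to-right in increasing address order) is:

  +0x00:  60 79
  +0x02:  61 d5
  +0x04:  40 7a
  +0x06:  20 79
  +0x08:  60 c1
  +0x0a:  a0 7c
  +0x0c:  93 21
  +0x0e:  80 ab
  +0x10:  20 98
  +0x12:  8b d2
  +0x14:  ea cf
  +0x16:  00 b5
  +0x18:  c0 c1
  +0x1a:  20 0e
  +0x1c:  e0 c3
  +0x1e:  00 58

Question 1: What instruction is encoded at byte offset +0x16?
decr R5

@+16  little-endian(00 b5) = 0xb500
  opcode bits[15:11]=0x16: decr/R
  rd@[10:8]=0x5 ⇒ R5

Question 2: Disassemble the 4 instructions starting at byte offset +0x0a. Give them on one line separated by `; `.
@+0a  little-endian(a0 7c) = 0x7ca0
  top 5b → 0xf → store [RR]
  rd: (w>>8)&0x7=0x4 → R4
  rs: (w>>5)&0x7=0x5 → R5
@+0c  little-endian(93 21) = 0x2193
  top 5b → 0x4 → lsli [RI]
  rd: (w>>8)&0x7=0x1 → R1
  imm: (w>>0)&0xff=0x93 → #147
@+0e  little-endian(80 ab) = 0xab80
  top 5b → 0x15 → shl [RR]
  rd: (w>>8)&0x7=0x3 → R3
  rs: (w>>5)&0x7=0x4 → R4
@+10  little-endian(20 98) = 0x9820
  top 5b → 0x13 → add [RR]
  rd: (w>>8)&0x7=0x0 → R0
  rs: (w>>5)&0x7=0x1 → R1

store R4, R5; lsli R1, #147; shl R3, R4; add R0, R1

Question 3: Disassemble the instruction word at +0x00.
store R1, R3

[00] 60 79 → 0x7960
  op=0x7960>>11=0xf ⇒ store (RR)
  rd: (w>>8)&0x7=0x1 → R1
  rs: (w>>5)&0x7=0x3 → R3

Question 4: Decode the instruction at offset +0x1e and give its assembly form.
return

+0x1e: 00 58 ⇒ word 0x5800 (little)
  opcode bits[15:11]=0xb: return/N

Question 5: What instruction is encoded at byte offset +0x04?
store R2, R2

[04] 40 7a → 0x7a40
  op=0x7a40>>11=0xf ⇒ store (RR)
  rd: (w>>8)&0x7=0x2 → R2
  rs: (w>>5)&0x7=0x2 → R2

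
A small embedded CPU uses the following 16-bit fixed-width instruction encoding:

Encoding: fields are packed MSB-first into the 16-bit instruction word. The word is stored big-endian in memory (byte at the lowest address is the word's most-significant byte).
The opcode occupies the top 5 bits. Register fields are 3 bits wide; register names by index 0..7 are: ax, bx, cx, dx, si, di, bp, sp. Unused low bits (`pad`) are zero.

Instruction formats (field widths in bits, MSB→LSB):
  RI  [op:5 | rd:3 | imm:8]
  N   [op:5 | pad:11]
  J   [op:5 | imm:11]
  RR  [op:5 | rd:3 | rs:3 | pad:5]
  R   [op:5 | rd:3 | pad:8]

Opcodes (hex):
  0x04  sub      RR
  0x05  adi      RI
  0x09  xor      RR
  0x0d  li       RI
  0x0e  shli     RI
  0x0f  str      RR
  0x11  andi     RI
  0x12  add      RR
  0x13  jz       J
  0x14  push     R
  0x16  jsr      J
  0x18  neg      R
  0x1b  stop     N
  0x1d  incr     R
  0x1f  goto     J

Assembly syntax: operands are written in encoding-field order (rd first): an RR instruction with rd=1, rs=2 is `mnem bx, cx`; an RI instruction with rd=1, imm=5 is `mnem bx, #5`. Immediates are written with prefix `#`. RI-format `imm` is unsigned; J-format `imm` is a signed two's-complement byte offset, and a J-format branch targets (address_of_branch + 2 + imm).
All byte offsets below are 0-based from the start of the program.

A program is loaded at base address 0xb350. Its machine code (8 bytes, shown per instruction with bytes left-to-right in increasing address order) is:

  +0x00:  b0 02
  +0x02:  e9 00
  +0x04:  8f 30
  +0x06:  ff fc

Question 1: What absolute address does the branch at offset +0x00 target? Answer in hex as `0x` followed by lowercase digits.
0xb354

+0x00: b0 02 ⇒ word 0xb002 (big)
  top 5b → 0x16 → jsr [J]
  imm: (w>>0)&0x7ff=0x2 → #2
  target = base 0xb350 + off 0x00 + 2 + imm 2 = 0xb354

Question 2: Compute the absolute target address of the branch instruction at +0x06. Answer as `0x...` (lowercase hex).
@+06  big-endian(ff fc) = 0xfffc
  op=0xfffc>>11=0x1f ⇒ goto (J)
  [10:0] imm=2044 (s11→-4) = #-4
  target = base 0xb350 + off 0x06 + 2 + imm -4 = 0xb354

0xb354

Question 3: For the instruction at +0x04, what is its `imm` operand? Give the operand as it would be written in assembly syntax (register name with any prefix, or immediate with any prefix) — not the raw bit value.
#48

@+04  big-endian(8f 30) = 0x8f30
  op=0x8f30>>11=0x11 ⇒ andi (RI)
  rd: (w>>8)&0x7=0x7 → sp
  imm: (w>>0)&0xff=0x30 → #48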